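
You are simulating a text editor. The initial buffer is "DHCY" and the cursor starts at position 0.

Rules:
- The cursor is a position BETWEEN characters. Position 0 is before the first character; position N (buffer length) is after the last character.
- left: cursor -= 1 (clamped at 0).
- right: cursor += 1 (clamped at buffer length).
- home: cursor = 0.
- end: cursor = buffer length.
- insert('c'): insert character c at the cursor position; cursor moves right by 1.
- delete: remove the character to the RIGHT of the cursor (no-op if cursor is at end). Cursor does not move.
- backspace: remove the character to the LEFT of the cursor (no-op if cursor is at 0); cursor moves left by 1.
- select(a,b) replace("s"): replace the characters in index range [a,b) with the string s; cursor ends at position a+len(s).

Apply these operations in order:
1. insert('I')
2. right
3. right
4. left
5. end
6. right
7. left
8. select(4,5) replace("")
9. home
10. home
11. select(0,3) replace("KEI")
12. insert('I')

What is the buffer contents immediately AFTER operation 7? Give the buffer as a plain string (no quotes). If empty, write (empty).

After op 1 (insert('I')): buf='IDHCY' cursor=1
After op 2 (right): buf='IDHCY' cursor=2
After op 3 (right): buf='IDHCY' cursor=3
After op 4 (left): buf='IDHCY' cursor=2
After op 5 (end): buf='IDHCY' cursor=5
After op 6 (right): buf='IDHCY' cursor=5
After op 7 (left): buf='IDHCY' cursor=4

Answer: IDHCY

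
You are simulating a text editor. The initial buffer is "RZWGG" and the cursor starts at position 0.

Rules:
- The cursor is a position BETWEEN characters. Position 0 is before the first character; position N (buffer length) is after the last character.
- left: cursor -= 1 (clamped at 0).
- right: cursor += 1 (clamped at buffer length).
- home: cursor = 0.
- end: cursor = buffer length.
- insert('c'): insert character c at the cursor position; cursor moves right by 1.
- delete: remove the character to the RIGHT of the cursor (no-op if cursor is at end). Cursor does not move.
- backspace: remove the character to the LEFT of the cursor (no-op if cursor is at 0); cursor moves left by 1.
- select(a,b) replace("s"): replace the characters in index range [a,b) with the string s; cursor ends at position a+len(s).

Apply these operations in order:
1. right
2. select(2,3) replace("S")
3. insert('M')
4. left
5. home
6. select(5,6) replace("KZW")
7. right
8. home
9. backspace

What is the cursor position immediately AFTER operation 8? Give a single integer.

Answer: 0

Derivation:
After op 1 (right): buf='RZWGG' cursor=1
After op 2 (select(2,3) replace("S")): buf='RZSGG' cursor=3
After op 3 (insert('M')): buf='RZSMGG' cursor=4
After op 4 (left): buf='RZSMGG' cursor=3
After op 5 (home): buf='RZSMGG' cursor=0
After op 6 (select(5,6) replace("KZW")): buf='RZSMGKZW' cursor=8
After op 7 (right): buf='RZSMGKZW' cursor=8
After op 8 (home): buf='RZSMGKZW' cursor=0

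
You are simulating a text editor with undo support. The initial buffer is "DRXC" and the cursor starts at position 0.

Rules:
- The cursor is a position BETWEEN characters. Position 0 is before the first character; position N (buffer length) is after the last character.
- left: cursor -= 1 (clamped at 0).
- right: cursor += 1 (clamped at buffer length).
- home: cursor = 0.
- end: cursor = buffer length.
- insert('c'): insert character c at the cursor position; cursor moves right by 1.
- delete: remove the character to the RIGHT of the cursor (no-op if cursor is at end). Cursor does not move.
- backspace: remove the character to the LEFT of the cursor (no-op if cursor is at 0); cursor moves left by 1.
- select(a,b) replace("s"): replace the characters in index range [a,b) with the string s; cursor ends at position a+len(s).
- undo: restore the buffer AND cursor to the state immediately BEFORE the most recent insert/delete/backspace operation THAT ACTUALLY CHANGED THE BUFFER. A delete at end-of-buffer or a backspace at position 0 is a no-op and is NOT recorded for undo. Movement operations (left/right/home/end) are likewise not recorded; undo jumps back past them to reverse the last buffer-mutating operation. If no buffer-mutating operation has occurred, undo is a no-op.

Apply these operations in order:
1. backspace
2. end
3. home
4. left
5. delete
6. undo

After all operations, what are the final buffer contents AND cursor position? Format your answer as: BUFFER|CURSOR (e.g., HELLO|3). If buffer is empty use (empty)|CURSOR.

After op 1 (backspace): buf='DRXC' cursor=0
After op 2 (end): buf='DRXC' cursor=4
After op 3 (home): buf='DRXC' cursor=0
After op 4 (left): buf='DRXC' cursor=0
After op 5 (delete): buf='RXC' cursor=0
After op 6 (undo): buf='DRXC' cursor=0

Answer: DRXC|0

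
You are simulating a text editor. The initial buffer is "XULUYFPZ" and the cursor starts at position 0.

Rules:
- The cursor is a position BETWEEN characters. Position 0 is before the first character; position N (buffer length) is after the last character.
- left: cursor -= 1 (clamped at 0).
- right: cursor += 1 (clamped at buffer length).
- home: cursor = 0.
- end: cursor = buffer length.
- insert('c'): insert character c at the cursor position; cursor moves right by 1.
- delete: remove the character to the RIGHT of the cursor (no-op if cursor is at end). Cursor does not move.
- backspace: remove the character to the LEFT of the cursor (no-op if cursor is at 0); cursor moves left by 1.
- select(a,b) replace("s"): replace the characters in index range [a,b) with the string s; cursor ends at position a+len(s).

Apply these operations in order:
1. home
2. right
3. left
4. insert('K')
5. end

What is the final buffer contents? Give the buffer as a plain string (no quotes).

Answer: KXULUYFPZ

Derivation:
After op 1 (home): buf='XULUYFPZ' cursor=0
After op 2 (right): buf='XULUYFPZ' cursor=1
After op 3 (left): buf='XULUYFPZ' cursor=0
After op 4 (insert('K')): buf='KXULUYFPZ' cursor=1
After op 5 (end): buf='KXULUYFPZ' cursor=9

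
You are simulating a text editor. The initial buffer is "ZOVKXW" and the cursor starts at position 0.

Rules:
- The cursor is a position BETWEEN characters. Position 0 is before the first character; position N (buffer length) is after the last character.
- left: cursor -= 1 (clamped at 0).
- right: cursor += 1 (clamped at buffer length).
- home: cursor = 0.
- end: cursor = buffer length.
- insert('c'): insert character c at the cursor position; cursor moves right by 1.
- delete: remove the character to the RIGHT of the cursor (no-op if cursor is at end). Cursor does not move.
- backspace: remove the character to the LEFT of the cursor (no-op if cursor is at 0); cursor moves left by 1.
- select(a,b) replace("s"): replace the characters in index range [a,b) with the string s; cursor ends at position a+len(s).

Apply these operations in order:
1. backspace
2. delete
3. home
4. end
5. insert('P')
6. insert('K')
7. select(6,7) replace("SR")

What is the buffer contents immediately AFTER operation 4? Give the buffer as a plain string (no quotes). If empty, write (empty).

After op 1 (backspace): buf='ZOVKXW' cursor=0
After op 2 (delete): buf='OVKXW' cursor=0
After op 3 (home): buf='OVKXW' cursor=0
After op 4 (end): buf='OVKXW' cursor=5

Answer: OVKXW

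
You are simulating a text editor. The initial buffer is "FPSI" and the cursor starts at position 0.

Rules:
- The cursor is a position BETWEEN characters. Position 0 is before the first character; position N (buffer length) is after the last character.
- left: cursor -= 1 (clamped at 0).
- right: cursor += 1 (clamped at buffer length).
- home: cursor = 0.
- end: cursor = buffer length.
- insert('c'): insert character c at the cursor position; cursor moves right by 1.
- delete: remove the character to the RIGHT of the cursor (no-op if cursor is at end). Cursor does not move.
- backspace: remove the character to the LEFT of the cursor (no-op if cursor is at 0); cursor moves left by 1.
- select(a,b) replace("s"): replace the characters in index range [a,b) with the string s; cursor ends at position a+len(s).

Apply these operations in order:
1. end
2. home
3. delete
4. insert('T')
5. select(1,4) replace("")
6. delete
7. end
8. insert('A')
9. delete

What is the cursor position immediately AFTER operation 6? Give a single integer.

Answer: 1

Derivation:
After op 1 (end): buf='FPSI' cursor=4
After op 2 (home): buf='FPSI' cursor=0
After op 3 (delete): buf='PSI' cursor=0
After op 4 (insert('T')): buf='TPSI' cursor=1
After op 5 (select(1,4) replace("")): buf='T' cursor=1
After op 6 (delete): buf='T' cursor=1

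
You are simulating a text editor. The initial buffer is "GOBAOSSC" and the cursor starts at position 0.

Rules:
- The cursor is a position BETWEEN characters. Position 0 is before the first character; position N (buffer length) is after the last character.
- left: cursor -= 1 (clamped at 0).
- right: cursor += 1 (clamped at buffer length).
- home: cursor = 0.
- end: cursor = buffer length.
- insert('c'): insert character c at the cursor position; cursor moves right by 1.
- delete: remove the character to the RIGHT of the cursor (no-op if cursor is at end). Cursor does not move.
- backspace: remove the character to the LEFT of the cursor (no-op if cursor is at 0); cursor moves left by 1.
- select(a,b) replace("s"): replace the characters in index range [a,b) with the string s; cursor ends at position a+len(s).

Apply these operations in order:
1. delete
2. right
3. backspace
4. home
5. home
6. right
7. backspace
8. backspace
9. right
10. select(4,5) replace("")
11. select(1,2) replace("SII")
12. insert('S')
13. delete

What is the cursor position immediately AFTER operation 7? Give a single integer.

After op 1 (delete): buf='OBAOSSC' cursor=0
After op 2 (right): buf='OBAOSSC' cursor=1
After op 3 (backspace): buf='BAOSSC' cursor=0
After op 4 (home): buf='BAOSSC' cursor=0
After op 5 (home): buf='BAOSSC' cursor=0
After op 6 (right): buf='BAOSSC' cursor=1
After op 7 (backspace): buf='AOSSC' cursor=0

Answer: 0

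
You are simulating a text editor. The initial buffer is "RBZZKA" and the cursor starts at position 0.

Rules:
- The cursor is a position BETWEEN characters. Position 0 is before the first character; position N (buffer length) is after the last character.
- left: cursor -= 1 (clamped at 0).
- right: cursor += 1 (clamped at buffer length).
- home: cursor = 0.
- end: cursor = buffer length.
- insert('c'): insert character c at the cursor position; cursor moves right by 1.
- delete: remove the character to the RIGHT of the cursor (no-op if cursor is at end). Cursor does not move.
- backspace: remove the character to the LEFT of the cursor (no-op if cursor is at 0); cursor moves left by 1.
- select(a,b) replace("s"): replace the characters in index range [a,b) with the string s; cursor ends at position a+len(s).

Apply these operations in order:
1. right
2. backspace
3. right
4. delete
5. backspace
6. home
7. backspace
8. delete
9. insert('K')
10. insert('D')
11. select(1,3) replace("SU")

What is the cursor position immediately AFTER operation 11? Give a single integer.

After op 1 (right): buf='RBZZKA' cursor=1
After op 2 (backspace): buf='BZZKA' cursor=0
After op 3 (right): buf='BZZKA' cursor=1
After op 4 (delete): buf='BZKA' cursor=1
After op 5 (backspace): buf='ZKA' cursor=0
After op 6 (home): buf='ZKA' cursor=0
After op 7 (backspace): buf='ZKA' cursor=0
After op 8 (delete): buf='KA' cursor=0
After op 9 (insert('K')): buf='KKA' cursor=1
After op 10 (insert('D')): buf='KDKA' cursor=2
After op 11 (select(1,3) replace("SU")): buf='KSUA' cursor=3

Answer: 3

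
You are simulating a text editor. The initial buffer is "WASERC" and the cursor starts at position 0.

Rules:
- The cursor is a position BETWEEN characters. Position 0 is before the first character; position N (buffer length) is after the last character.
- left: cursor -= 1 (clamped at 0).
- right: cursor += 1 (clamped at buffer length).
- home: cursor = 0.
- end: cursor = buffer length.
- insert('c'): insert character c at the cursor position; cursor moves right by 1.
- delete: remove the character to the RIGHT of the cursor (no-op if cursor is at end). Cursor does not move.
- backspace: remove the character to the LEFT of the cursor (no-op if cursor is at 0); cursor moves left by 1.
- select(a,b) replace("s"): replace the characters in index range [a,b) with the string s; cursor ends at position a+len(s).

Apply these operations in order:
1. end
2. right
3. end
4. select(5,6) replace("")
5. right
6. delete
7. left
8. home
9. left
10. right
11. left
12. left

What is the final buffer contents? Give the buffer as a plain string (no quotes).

Answer: WASER

Derivation:
After op 1 (end): buf='WASERC' cursor=6
After op 2 (right): buf='WASERC' cursor=6
After op 3 (end): buf='WASERC' cursor=6
After op 4 (select(5,6) replace("")): buf='WASER' cursor=5
After op 5 (right): buf='WASER' cursor=5
After op 6 (delete): buf='WASER' cursor=5
After op 7 (left): buf='WASER' cursor=4
After op 8 (home): buf='WASER' cursor=0
After op 9 (left): buf='WASER' cursor=0
After op 10 (right): buf='WASER' cursor=1
After op 11 (left): buf='WASER' cursor=0
After op 12 (left): buf='WASER' cursor=0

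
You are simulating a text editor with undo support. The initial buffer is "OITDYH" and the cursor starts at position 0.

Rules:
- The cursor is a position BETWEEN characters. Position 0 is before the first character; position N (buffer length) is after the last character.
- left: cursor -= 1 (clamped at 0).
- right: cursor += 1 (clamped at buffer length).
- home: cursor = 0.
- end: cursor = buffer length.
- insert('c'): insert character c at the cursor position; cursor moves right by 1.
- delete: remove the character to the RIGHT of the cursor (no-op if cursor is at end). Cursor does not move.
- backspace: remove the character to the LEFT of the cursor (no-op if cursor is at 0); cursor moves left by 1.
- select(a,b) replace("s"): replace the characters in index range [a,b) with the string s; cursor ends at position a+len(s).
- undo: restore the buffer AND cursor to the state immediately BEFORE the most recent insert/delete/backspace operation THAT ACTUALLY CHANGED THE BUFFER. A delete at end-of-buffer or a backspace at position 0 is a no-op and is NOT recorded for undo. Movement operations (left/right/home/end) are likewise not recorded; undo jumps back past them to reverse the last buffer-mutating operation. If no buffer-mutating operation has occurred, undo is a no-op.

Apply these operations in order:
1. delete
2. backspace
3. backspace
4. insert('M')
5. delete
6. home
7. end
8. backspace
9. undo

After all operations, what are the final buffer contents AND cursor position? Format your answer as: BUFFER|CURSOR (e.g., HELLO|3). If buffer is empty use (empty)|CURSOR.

After op 1 (delete): buf='ITDYH' cursor=0
After op 2 (backspace): buf='ITDYH' cursor=0
After op 3 (backspace): buf='ITDYH' cursor=0
After op 4 (insert('M')): buf='MITDYH' cursor=1
After op 5 (delete): buf='MTDYH' cursor=1
After op 6 (home): buf='MTDYH' cursor=0
After op 7 (end): buf='MTDYH' cursor=5
After op 8 (backspace): buf='MTDY' cursor=4
After op 9 (undo): buf='MTDYH' cursor=5

Answer: MTDYH|5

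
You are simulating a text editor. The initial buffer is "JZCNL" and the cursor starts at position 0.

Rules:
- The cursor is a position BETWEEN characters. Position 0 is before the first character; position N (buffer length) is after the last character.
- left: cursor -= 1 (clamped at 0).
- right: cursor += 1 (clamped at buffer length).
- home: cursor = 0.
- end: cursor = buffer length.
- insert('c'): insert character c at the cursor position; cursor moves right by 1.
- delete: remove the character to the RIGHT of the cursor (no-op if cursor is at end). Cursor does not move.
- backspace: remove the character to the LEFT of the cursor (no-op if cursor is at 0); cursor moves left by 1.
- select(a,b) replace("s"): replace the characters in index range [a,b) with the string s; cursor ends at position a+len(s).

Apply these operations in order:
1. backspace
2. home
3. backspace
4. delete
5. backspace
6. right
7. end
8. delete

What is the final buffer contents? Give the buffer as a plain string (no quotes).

Answer: ZCNL

Derivation:
After op 1 (backspace): buf='JZCNL' cursor=0
After op 2 (home): buf='JZCNL' cursor=0
After op 3 (backspace): buf='JZCNL' cursor=0
After op 4 (delete): buf='ZCNL' cursor=0
After op 5 (backspace): buf='ZCNL' cursor=0
After op 6 (right): buf='ZCNL' cursor=1
After op 7 (end): buf='ZCNL' cursor=4
After op 8 (delete): buf='ZCNL' cursor=4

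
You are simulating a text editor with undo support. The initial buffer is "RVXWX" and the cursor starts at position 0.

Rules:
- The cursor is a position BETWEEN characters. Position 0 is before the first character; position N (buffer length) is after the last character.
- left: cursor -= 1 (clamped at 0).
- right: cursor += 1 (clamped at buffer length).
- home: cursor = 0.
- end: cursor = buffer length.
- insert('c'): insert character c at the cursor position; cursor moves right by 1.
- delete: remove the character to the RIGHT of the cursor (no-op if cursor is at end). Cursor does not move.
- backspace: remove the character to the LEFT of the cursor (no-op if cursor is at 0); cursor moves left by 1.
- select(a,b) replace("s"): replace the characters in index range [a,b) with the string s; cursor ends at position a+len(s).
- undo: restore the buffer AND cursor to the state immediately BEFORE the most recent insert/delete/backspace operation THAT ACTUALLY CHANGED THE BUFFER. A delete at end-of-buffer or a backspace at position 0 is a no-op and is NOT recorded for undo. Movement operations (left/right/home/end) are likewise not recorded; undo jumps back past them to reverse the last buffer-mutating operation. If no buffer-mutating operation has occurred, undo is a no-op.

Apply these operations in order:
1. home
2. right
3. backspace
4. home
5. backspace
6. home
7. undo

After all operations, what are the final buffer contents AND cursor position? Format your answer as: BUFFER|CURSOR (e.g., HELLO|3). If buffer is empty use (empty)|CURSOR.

After op 1 (home): buf='RVXWX' cursor=0
After op 2 (right): buf='RVXWX' cursor=1
After op 3 (backspace): buf='VXWX' cursor=0
After op 4 (home): buf='VXWX' cursor=0
After op 5 (backspace): buf='VXWX' cursor=0
After op 6 (home): buf='VXWX' cursor=0
After op 7 (undo): buf='RVXWX' cursor=1

Answer: RVXWX|1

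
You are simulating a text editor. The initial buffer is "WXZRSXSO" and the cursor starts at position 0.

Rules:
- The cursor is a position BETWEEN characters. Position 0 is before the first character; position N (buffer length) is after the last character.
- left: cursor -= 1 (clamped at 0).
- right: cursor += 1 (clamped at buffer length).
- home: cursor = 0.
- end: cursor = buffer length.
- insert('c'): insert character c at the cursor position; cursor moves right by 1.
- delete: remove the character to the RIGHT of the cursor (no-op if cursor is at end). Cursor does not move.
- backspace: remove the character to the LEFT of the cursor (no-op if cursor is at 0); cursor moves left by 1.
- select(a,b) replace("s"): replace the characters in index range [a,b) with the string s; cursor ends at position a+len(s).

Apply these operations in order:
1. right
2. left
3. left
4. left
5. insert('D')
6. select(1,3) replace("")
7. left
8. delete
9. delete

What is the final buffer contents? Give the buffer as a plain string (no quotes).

Answer: RSXSO

Derivation:
After op 1 (right): buf='WXZRSXSO' cursor=1
After op 2 (left): buf='WXZRSXSO' cursor=0
After op 3 (left): buf='WXZRSXSO' cursor=0
After op 4 (left): buf='WXZRSXSO' cursor=0
After op 5 (insert('D')): buf='DWXZRSXSO' cursor=1
After op 6 (select(1,3) replace("")): buf='DZRSXSO' cursor=1
After op 7 (left): buf='DZRSXSO' cursor=0
After op 8 (delete): buf='ZRSXSO' cursor=0
After op 9 (delete): buf='RSXSO' cursor=0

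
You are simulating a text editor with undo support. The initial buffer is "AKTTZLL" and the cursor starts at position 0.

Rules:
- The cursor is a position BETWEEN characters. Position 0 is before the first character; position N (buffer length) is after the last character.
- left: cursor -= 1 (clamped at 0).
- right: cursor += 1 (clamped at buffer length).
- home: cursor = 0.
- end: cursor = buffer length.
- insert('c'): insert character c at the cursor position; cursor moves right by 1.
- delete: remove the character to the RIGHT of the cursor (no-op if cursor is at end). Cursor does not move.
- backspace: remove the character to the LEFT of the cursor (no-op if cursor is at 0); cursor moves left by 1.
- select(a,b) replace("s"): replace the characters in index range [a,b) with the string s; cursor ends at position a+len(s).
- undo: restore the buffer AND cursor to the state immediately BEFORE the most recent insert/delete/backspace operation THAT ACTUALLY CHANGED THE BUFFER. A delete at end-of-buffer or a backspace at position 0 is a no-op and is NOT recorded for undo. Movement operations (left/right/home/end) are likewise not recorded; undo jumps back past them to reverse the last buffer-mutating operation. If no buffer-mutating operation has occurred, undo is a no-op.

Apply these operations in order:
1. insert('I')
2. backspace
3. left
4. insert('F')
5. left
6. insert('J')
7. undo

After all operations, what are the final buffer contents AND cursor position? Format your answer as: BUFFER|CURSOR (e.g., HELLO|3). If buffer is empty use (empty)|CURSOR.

After op 1 (insert('I')): buf='IAKTTZLL' cursor=1
After op 2 (backspace): buf='AKTTZLL' cursor=0
After op 3 (left): buf='AKTTZLL' cursor=0
After op 4 (insert('F')): buf='FAKTTZLL' cursor=1
After op 5 (left): buf='FAKTTZLL' cursor=0
After op 6 (insert('J')): buf='JFAKTTZLL' cursor=1
After op 7 (undo): buf='FAKTTZLL' cursor=0

Answer: FAKTTZLL|0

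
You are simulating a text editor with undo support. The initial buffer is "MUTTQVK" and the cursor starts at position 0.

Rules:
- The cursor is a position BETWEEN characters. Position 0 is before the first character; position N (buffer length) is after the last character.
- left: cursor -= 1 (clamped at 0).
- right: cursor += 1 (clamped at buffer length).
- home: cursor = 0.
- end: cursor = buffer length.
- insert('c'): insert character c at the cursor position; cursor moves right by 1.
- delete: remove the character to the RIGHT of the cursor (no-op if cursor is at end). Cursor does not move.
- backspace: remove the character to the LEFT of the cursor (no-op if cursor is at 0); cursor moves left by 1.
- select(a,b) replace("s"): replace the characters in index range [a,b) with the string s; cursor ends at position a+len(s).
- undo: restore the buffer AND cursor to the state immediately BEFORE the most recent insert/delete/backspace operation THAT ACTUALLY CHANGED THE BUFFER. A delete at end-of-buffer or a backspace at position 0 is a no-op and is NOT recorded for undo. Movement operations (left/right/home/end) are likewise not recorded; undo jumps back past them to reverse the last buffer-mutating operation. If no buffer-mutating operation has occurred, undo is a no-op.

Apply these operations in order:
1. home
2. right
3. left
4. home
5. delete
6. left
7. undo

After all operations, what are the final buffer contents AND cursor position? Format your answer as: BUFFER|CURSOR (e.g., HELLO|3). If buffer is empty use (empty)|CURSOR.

After op 1 (home): buf='MUTTQVK' cursor=0
After op 2 (right): buf='MUTTQVK' cursor=1
After op 3 (left): buf='MUTTQVK' cursor=0
After op 4 (home): buf='MUTTQVK' cursor=0
After op 5 (delete): buf='UTTQVK' cursor=0
After op 6 (left): buf='UTTQVK' cursor=0
After op 7 (undo): buf='MUTTQVK' cursor=0

Answer: MUTTQVK|0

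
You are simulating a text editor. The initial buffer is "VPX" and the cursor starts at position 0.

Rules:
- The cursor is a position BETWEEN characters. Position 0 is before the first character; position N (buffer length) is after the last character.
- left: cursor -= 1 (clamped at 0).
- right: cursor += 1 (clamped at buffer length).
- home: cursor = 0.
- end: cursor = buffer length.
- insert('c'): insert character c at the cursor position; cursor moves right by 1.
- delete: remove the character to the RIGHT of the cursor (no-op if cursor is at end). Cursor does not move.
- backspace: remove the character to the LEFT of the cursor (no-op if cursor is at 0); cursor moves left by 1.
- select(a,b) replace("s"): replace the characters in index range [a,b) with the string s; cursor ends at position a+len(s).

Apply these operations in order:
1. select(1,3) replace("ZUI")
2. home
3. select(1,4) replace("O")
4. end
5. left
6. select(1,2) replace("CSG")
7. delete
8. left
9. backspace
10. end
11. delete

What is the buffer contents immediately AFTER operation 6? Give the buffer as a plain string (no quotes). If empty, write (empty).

After op 1 (select(1,3) replace("ZUI")): buf='VZUI' cursor=4
After op 2 (home): buf='VZUI' cursor=0
After op 3 (select(1,4) replace("O")): buf='VO' cursor=2
After op 4 (end): buf='VO' cursor=2
After op 5 (left): buf='VO' cursor=1
After op 6 (select(1,2) replace("CSG")): buf='VCSG' cursor=4

Answer: VCSG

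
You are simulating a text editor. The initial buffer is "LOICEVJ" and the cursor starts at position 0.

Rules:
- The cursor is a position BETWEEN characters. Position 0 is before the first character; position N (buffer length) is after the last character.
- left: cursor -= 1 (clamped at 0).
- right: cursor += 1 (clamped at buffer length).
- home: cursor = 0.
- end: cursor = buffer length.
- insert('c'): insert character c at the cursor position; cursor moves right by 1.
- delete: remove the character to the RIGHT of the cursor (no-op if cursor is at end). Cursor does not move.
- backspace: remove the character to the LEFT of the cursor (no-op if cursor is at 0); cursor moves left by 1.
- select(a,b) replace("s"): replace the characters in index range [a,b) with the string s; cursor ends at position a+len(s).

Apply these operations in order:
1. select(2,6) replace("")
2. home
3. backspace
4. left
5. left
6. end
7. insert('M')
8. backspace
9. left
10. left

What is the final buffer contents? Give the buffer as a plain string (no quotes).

Answer: LOJ

Derivation:
After op 1 (select(2,6) replace("")): buf='LOJ' cursor=2
After op 2 (home): buf='LOJ' cursor=0
After op 3 (backspace): buf='LOJ' cursor=0
After op 4 (left): buf='LOJ' cursor=0
After op 5 (left): buf='LOJ' cursor=0
After op 6 (end): buf='LOJ' cursor=3
After op 7 (insert('M')): buf='LOJM' cursor=4
After op 8 (backspace): buf='LOJ' cursor=3
After op 9 (left): buf='LOJ' cursor=2
After op 10 (left): buf='LOJ' cursor=1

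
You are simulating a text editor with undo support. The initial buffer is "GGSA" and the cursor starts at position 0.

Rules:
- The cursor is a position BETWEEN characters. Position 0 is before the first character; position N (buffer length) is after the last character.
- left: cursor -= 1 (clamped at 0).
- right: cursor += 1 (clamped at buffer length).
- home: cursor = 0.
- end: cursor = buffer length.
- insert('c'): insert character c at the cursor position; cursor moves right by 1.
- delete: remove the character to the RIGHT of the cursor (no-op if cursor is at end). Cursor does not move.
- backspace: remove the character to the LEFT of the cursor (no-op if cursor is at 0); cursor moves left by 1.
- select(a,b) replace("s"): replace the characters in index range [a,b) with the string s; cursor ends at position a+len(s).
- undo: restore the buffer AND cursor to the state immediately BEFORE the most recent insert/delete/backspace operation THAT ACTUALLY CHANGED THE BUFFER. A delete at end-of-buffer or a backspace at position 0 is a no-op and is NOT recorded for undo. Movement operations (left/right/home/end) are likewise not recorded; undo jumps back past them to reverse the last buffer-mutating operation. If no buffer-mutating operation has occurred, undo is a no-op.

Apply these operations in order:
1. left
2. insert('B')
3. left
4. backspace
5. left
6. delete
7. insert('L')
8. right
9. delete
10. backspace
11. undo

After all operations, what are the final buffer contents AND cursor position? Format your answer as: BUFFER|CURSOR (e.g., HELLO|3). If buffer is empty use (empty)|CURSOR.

Answer: LGSA|2

Derivation:
After op 1 (left): buf='GGSA' cursor=0
After op 2 (insert('B')): buf='BGGSA' cursor=1
After op 3 (left): buf='BGGSA' cursor=0
After op 4 (backspace): buf='BGGSA' cursor=0
After op 5 (left): buf='BGGSA' cursor=0
After op 6 (delete): buf='GGSA' cursor=0
After op 7 (insert('L')): buf='LGGSA' cursor=1
After op 8 (right): buf='LGGSA' cursor=2
After op 9 (delete): buf='LGSA' cursor=2
After op 10 (backspace): buf='LSA' cursor=1
After op 11 (undo): buf='LGSA' cursor=2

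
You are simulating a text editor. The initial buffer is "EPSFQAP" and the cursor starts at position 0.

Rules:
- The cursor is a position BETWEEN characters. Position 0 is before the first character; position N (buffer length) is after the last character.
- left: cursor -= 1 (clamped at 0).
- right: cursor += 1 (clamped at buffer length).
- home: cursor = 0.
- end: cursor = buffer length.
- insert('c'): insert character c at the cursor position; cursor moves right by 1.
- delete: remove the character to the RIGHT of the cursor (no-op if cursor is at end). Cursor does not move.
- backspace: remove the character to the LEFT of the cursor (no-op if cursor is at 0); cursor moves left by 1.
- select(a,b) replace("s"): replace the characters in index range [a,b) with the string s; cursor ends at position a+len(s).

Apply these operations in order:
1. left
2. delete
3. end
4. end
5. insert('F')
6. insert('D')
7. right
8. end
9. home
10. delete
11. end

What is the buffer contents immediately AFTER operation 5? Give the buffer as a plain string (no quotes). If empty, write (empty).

After op 1 (left): buf='EPSFQAP' cursor=0
After op 2 (delete): buf='PSFQAP' cursor=0
After op 3 (end): buf='PSFQAP' cursor=6
After op 4 (end): buf='PSFQAP' cursor=6
After op 5 (insert('F')): buf='PSFQAPF' cursor=7

Answer: PSFQAPF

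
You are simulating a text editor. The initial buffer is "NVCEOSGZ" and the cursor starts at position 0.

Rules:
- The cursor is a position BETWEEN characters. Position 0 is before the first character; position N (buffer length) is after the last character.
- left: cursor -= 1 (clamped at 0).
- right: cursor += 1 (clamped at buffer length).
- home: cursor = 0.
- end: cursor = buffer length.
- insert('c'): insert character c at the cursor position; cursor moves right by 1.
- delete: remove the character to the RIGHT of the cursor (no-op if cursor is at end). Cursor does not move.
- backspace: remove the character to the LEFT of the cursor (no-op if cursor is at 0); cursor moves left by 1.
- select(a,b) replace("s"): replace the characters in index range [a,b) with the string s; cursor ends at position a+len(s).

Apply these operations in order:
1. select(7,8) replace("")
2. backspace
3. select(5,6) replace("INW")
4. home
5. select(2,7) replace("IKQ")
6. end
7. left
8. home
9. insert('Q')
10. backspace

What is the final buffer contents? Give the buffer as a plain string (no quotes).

After op 1 (select(7,8) replace("")): buf='NVCEOSG' cursor=7
After op 2 (backspace): buf='NVCEOS' cursor=6
After op 3 (select(5,6) replace("INW")): buf='NVCEOINW' cursor=8
After op 4 (home): buf='NVCEOINW' cursor=0
After op 5 (select(2,7) replace("IKQ")): buf='NVIKQW' cursor=5
After op 6 (end): buf='NVIKQW' cursor=6
After op 7 (left): buf='NVIKQW' cursor=5
After op 8 (home): buf='NVIKQW' cursor=0
After op 9 (insert('Q')): buf='QNVIKQW' cursor=1
After op 10 (backspace): buf='NVIKQW' cursor=0

Answer: NVIKQW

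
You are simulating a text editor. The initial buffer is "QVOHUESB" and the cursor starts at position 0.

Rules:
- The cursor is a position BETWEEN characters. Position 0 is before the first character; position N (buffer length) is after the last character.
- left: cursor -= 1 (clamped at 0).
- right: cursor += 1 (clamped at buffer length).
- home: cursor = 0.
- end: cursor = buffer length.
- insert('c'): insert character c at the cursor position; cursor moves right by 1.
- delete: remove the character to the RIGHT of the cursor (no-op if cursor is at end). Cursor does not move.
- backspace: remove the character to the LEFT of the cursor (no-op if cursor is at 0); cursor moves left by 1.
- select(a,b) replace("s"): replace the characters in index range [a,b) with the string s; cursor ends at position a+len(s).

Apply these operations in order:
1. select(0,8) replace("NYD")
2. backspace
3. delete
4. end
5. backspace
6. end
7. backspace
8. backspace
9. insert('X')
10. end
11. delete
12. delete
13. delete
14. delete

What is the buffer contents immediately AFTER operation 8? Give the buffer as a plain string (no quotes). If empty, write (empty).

After op 1 (select(0,8) replace("NYD")): buf='NYD' cursor=3
After op 2 (backspace): buf='NY' cursor=2
After op 3 (delete): buf='NY' cursor=2
After op 4 (end): buf='NY' cursor=2
After op 5 (backspace): buf='N' cursor=1
After op 6 (end): buf='N' cursor=1
After op 7 (backspace): buf='(empty)' cursor=0
After op 8 (backspace): buf='(empty)' cursor=0

Answer: (empty)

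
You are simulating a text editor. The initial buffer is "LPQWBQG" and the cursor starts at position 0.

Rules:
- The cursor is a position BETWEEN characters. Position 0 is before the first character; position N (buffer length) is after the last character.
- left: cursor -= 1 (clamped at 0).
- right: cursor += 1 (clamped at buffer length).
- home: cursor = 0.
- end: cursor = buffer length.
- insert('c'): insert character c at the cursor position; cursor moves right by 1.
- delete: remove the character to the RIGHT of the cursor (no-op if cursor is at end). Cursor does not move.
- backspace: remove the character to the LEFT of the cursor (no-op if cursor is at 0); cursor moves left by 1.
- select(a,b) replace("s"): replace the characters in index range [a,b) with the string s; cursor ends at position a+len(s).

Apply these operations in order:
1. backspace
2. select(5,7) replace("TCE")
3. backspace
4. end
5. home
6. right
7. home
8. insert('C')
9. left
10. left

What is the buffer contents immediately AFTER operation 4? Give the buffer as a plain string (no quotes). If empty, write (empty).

Answer: LPQWBTC

Derivation:
After op 1 (backspace): buf='LPQWBQG' cursor=0
After op 2 (select(5,7) replace("TCE")): buf='LPQWBTCE' cursor=8
After op 3 (backspace): buf='LPQWBTC' cursor=7
After op 4 (end): buf='LPQWBTC' cursor=7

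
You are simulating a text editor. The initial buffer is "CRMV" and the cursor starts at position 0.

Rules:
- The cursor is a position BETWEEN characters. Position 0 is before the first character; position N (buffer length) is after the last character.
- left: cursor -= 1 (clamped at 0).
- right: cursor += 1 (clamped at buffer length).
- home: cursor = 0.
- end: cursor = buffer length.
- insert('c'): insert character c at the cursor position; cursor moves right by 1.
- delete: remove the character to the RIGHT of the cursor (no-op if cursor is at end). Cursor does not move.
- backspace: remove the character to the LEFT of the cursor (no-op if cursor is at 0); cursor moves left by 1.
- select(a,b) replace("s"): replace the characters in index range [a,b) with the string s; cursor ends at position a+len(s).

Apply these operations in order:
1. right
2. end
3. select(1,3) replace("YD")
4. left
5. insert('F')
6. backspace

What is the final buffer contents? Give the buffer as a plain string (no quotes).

Answer: CYDV

Derivation:
After op 1 (right): buf='CRMV' cursor=1
After op 2 (end): buf='CRMV' cursor=4
After op 3 (select(1,3) replace("YD")): buf='CYDV' cursor=3
After op 4 (left): buf='CYDV' cursor=2
After op 5 (insert('F')): buf='CYFDV' cursor=3
After op 6 (backspace): buf='CYDV' cursor=2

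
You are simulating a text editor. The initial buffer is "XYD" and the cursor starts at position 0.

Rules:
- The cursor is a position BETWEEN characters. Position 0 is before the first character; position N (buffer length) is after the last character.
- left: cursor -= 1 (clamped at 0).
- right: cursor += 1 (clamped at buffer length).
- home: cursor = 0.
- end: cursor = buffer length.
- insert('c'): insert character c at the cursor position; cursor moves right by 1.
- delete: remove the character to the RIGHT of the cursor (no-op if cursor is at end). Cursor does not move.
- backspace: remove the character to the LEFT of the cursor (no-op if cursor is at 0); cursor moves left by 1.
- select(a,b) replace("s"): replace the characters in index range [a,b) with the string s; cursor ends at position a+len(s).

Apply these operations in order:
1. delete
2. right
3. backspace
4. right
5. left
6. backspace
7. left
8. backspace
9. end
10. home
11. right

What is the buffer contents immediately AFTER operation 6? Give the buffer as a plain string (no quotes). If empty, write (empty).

Answer: D

Derivation:
After op 1 (delete): buf='YD' cursor=0
After op 2 (right): buf='YD' cursor=1
After op 3 (backspace): buf='D' cursor=0
After op 4 (right): buf='D' cursor=1
After op 5 (left): buf='D' cursor=0
After op 6 (backspace): buf='D' cursor=0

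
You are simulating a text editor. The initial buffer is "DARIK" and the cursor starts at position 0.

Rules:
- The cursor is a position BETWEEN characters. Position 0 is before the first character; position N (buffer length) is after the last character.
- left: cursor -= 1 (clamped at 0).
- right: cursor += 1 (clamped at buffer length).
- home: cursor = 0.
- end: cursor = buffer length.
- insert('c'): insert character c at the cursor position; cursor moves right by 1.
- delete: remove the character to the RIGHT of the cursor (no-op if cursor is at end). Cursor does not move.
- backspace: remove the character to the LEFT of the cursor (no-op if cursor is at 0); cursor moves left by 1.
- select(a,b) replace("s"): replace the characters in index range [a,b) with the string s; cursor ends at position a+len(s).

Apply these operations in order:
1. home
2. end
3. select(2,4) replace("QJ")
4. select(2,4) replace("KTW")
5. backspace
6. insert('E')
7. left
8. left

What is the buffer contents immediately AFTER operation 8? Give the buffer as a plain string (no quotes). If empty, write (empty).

After op 1 (home): buf='DARIK' cursor=0
After op 2 (end): buf='DARIK' cursor=5
After op 3 (select(2,4) replace("QJ")): buf='DAQJK' cursor=4
After op 4 (select(2,4) replace("KTW")): buf='DAKTWK' cursor=5
After op 5 (backspace): buf='DAKTK' cursor=4
After op 6 (insert('E')): buf='DAKTEK' cursor=5
After op 7 (left): buf='DAKTEK' cursor=4
After op 8 (left): buf='DAKTEK' cursor=3

Answer: DAKTEK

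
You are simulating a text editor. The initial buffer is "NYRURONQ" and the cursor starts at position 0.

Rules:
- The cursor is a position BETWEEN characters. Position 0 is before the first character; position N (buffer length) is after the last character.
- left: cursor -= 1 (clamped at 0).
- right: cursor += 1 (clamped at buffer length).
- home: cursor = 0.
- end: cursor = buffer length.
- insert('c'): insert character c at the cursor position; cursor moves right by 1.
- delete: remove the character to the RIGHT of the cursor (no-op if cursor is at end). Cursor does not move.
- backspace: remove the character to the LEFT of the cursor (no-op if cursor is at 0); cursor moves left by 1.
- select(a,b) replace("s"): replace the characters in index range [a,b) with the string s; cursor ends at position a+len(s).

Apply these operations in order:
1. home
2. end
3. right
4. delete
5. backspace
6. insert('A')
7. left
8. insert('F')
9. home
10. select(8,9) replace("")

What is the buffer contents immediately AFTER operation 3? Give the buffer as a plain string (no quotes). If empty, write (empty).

Answer: NYRURONQ

Derivation:
After op 1 (home): buf='NYRURONQ' cursor=0
After op 2 (end): buf='NYRURONQ' cursor=8
After op 3 (right): buf='NYRURONQ' cursor=8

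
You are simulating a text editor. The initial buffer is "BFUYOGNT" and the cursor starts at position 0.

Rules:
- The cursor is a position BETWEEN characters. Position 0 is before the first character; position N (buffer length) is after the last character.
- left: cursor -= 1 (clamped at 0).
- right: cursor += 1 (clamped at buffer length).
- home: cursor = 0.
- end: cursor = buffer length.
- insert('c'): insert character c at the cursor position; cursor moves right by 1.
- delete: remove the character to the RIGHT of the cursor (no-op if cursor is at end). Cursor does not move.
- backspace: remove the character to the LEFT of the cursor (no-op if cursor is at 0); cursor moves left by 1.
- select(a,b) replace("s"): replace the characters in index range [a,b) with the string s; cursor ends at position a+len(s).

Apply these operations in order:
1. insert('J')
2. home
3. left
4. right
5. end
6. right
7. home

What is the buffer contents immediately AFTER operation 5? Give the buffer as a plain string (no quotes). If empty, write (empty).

Answer: JBFUYOGNT

Derivation:
After op 1 (insert('J')): buf='JBFUYOGNT' cursor=1
After op 2 (home): buf='JBFUYOGNT' cursor=0
After op 3 (left): buf='JBFUYOGNT' cursor=0
After op 4 (right): buf='JBFUYOGNT' cursor=1
After op 5 (end): buf='JBFUYOGNT' cursor=9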